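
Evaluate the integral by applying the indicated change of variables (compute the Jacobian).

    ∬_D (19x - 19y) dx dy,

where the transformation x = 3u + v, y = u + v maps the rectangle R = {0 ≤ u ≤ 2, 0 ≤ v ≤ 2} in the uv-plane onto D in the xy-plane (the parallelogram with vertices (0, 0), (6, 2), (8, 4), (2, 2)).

Compute the Jacobian determinant of (x, y) with respect to (u, v):

    ∂(x,y)/∂(u,v) = | 3  1 | = (3)(1) - (1)(1) = 2.
                   | 1  1 |

Its absolute value is |J| = 2 (the area scaling factor).

Substituting x = 3u + v, y = u + v into the integrand,

    19x - 19y → 38u,

so the integral becomes

    ∬_R (38u) · |J| du dv = ∫_0^2 ∫_0^2 (76u) dv du.

Inner (v): 152u.
Outer (u): 304.

Therefore ∬_D (19x - 19y) dx dy = 304.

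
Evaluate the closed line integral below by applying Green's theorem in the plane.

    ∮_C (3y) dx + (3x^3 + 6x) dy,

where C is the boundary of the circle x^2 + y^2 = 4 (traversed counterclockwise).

Green's theorem converts the closed line integral into a double integral over the enclosed region D:

    ∮_C P dx + Q dy = ∬_D (∂Q/∂x - ∂P/∂y) dA.

Here P = 3y, Q = 3x^3 + 6x, so

    ∂Q/∂x = 9x^2 + 6,    ∂P/∂y = 3,
    ∂Q/∂x - ∂P/∂y = 9x^2 + 3.

D is the region x^2 + y^2 ≤ 4. Evaluating the double integral:

In polar coordinates (x = r cos θ, y = r sin θ, dA = r dr dθ) the integrand becomes 9r^2cos(θ)^2 + 3, so

    ∬_D (9x^2 + 3) dA = ∫_0^{2π} ∫_0^{2} (9r^2cos(θ)^2 + 3) · r dr dθ.

Inner (r from 0 to 2): 36cos(θ)^2 + 6.
Outer (θ from 0 to 2π): 48π.

Therefore ∮_C P dx + Q dy = 48π.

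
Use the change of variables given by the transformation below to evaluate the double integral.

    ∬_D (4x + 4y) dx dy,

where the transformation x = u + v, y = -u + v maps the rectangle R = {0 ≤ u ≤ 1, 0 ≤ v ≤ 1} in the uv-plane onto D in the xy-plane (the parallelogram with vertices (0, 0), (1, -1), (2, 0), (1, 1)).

Compute the Jacobian determinant of (x, y) with respect to (u, v):

    ∂(x,y)/∂(u,v) = | 1  1 | = (1)(1) - (1)(-1) = 2.
                   | -1  1 |

Its absolute value is |J| = 2 (the area scaling factor).

Substituting x = u + v, y = -u + v into the integrand,

    4x + 4y → 8v,

so the integral becomes

    ∬_R (8v) · |J| du dv = ∫_0^1 ∫_0^1 (16v) dv du.

Inner (v): 8.
Outer (u): 8.

Therefore ∬_D (4x + 4y) dx dy = 8.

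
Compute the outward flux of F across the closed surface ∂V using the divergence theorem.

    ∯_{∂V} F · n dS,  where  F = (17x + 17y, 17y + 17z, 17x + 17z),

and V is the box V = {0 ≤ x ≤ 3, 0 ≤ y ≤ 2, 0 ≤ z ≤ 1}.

By the divergence theorem,

    ∯_{∂V} F · n dS = ∭_V (∇ · F) dV.

Compute the divergence:
    ∇ · F = ∂F_x/∂x + ∂F_y/∂y + ∂F_z/∂z = 17 + 17 + 17 = 51.

V is a rectangular box, so dV = dx dy dz with 0 ≤ x ≤ 3, 0 ≤ y ≤ 2, 0 ≤ z ≤ 1.

Integrate (51) over V as an iterated integral:

    ∭_V (∇·F) dV = ∫_0^{3} ∫_0^{2} ∫_0^{1} (51) dz dy dx.

Inner (z from 0 to 1): 51.
Middle (y from 0 to 2): 102.
Outer (x from 0 to 3): 306.

Therefore ∯_{∂V} F · n dS = 306.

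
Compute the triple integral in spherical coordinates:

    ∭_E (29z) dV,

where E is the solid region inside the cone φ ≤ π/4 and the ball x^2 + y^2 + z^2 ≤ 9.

In spherical coordinates, x = ρ sin(φ) cos(θ), y = ρ sin(φ) sin(θ), z = ρ cos(φ), and dV = ρ^2 sin(φ) dρ dφ dθ.

The integrand becomes 29ρ cos(φ), so

    ∭_E (29z) dV = ∫_{0}^{2π} ∫_{0}^{π/4} ∫_{0}^{3} (29ρ cos(φ)) · ρ^2 sin(φ) dρ dφ dθ.

Inner (ρ): 2349sin(2φ)/8.
Middle (φ): 2349/16.
Outer (θ): 2349π/8.

Therefore the triple integral equals 2349π/8.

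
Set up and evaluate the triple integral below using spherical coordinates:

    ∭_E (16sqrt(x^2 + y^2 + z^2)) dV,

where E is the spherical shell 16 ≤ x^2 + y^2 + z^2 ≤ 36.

In spherical coordinates, x = ρ sin(φ) cos(θ), y = ρ sin(φ) sin(θ), z = ρ cos(φ), and dV = ρ^2 sin(φ) dρ dφ dθ.

The integrand becomes 16ρ, so

    ∭_E (16sqrt(x^2 + y^2 + z^2)) dV = ∫_{0}^{2π} ∫_{0}^{π} ∫_{4}^{6} (16ρ) · ρ^2 sin(φ) dρ dφ dθ.

Inner (ρ): 4160sin(φ).
Middle (φ): 8320.
Outer (θ): 16640π.

Therefore the triple integral equals 16640π.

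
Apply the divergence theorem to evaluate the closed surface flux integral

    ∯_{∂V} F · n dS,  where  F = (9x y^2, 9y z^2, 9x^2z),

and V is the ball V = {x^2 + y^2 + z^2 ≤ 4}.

By the divergence theorem,

    ∯_{∂V} F · n dS = ∭_V (∇ · F) dV.

Compute the divergence:
    ∇ · F = ∂F_x/∂x + ∂F_y/∂y + ∂F_z/∂z = 9y^2 + 9z^2 + 9x^2 = 9x^2 + 9y^2 + 9z^2.

In spherical coordinates, x = ρ sin(φ) cos(θ), y = ρ sin(φ) sin(θ), z = ρ cos(φ), dV = ρ^2 sin(φ) dρ dφ dθ, with 0 ≤ ρ ≤ 2, 0 ≤ φ ≤ π, 0 ≤ θ ≤ 2π.

The integrand, after substitution and multiplying by the volume element, becomes (9ρ^2) · ρ^2 sin(φ), so

    ∭_V (∇·F) dV = ∫_0^{2π} ∫_0^{π} ∫_0^{2} (9ρ^2) · ρ^2 sin(φ) dρ dφ dθ.

Inner (ρ from 0 to 2): 288sin(φ)/5.
Middle (φ from 0 to π): 576/5.
Outer (θ from 0 to 2π): 1152π/5.

Therefore ∯_{∂V} F · n dS = 1152π/5.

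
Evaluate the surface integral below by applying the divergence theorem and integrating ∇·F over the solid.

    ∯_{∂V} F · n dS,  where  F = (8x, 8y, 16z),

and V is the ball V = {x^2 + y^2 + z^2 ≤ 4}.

By the divergence theorem,

    ∯_{∂V} F · n dS = ∭_V (∇ · F) dV.

Compute the divergence:
    ∇ · F = ∂F_x/∂x + ∂F_y/∂y + ∂F_z/∂z = 8 + 8 + 16 = 32.

In spherical coordinates, x = ρ sin(φ) cos(θ), y = ρ sin(φ) sin(θ), z = ρ cos(φ), dV = ρ^2 sin(φ) dρ dφ dθ, with 0 ≤ ρ ≤ 2, 0 ≤ φ ≤ π, 0 ≤ θ ≤ 2π.

The integrand, after substitution and multiplying by the volume element, becomes (32) · ρ^2 sin(φ), so

    ∭_V (∇·F) dV = ∫_0^{2π} ∫_0^{π} ∫_0^{2} (32) · ρ^2 sin(φ) dρ dφ dθ.

Inner (ρ from 0 to 2): 256sin(φ)/3.
Middle (φ from 0 to π): 512/3.
Outer (θ from 0 to 2π): 1024π/3.

Therefore ∯_{∂V} F · n dS = 1024π/3.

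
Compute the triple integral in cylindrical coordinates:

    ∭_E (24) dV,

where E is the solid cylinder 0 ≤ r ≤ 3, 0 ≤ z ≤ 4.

In cylindrical coordinates, x = r cos(θ), y = r sin(θ), z = z, and dV = r dr dθ dz.

The integrand becomes 24, so

    ∭_E (24) dV = ∫_{0}^{2π} ∫_{0}^{3} ∫_{0}^{4} (24) · r dz dr dθ.

Inner (z): 96r.
Middle (r from 0 to 3): 432.
Outer (θ): 864π.

Therefore the triple integral equals 864π.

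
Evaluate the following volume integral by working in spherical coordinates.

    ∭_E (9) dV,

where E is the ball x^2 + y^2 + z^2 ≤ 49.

In spherical coordinates, x = ρ sin(φ) cos(θ), y = ρ sin(φ) sin(θ), z = ρ cos(φ), and dV = ρ^2 sin(φ) dρ dφ dθ.

The integrand becomes 9, so

    ∭_E (9) dV = ∫_{0}^{2π} ∫_{0}^{π} ∫_{0}^{7} (9) · ρ^2 sin(φ) dρ dφ dθ.

Inner (ρ): 1029sin(φ).
Middle (φ): 2058.
Outer (θ): 4116π.

Therefore the triple integral equals 4116π.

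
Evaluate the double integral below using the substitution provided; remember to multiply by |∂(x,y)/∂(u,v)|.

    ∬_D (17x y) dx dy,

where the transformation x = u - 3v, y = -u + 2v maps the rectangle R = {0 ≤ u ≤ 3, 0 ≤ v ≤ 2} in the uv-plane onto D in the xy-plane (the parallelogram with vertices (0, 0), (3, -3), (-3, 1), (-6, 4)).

Compute the Jacobian determinant of (x, y) with respect to (u, v):

    ∂(x,y)/∂(u,v) = | 1  -3 | = (1)(2) - (-3)(-1) = -1.
                   | -1  2 |

Its absolute value is |J| = 1 (the area scaling factor).

Substituting x = u - 3v, y = -u + 2v into the integrand,

    17x y → -17u^2 + 85u v - 102v^2,

so the integral becomes

    ∬_R (-17u^2 + 85u v - 102v^2) · |J| du dv = ∫_0^3 ∫_0^2 (-17u^2 + 85u v - 102v^2) dv du.

Inner (v): -34u^2 + 170u - 272.
Outer (u): -357.

Therefore ∬_D (17x y) dx dy = -357.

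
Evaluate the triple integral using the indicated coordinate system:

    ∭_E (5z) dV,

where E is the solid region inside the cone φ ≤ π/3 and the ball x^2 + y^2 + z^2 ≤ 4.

In spherical coordinates, x = ρ sin(φ) cos(θ), y = ρ sin(φ) sin(θ), z = ρ cos(φ), and dV = ρ^2 sin(φ) dρ dφ dθ.

The integrand becomes 5ρ cos(φ), so

    ∭_E (5z) dV = ∫_{0}^{2π} ∫_{0}^{π/3} ∫_{0}^{2} (5ρ cos(φ)) · ρ^2 sin(φ) dρ dφ dθ.

Inner (ρ): 10sin(2φ).
Middle (φ): 15/2.
Outer (θ): 15π.

Therefore the triple integral equals 15π.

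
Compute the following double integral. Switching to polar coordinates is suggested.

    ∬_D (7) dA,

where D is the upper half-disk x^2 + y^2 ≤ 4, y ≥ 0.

The region D is 0 ≤ r ≤ 2, 0 ≤ θ ≤ π in polar coordinates, where x = r cos(θ), y = r sin(θ), and dA = r dr dθ.

Under the substitution, the integrand becomes 7, so

    ∬_D (7) dA = ∫_{0}^{π} ∫_{0}^{2} (7) · r dr dθ.

Inner integral (in r): ∫_{0}^{2} (7) · r dr = 14.

Outer integral (in θ): ∫_{0}^{π} (14) dθ = 14π.

Therefore ∬_D (7) dA = 14π.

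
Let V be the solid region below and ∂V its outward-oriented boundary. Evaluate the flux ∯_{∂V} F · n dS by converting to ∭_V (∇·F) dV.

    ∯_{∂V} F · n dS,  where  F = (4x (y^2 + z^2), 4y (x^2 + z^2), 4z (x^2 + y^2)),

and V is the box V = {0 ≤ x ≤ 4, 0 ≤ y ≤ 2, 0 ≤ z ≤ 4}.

By the divergence theorem,

    ∯_{∂V} F · n dS = ∭_V (∇ · F) dV.

Compute the divergence:
    ∇ · F = ∂F_x/∂x + ∂F_y/∂y + ∂F_z/∂z = 4y^2 + 4z^2 + 4x^2 + 4z^2 + 4x^2 + 4y^2 = 8x^2 + 8y^2 + 8z^2.

V is a rectangular box, so dV = dx dy dz with 0 ≤ x ≤ 4, 0 ≤ y ≤ 2, 0 ≤ z ≤ 4.

Integrate (8x^2 + 8y^2 + 8z^2) over V as an iterated integral:

    ∭_V (∇·F) dV = ∫_0^{4} ∫_0^{2} ∫_0^{4} (8x^2 + 8y^2 + 8z^2) dz dy dx.

Inner (z from 0 to 4): 32x^2 + 32y^2 + 512/3.
Middle (y from 0 to 2): 64x^2 + 1280/3.
Outer (x from 0 to 4): 3072.

Therefore ∯_{∂V} F · n dS = 3072.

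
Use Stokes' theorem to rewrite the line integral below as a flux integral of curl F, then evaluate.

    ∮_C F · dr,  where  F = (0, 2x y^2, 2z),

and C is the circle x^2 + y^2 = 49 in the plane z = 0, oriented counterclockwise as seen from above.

Let S be the flat disk x^2 + y^2 ≤ 49 in the plane z = 0, with upward unit normal n̂ = ẑ. By Stokes' theorem,

    ∮_C F · dr = ∬_S (∇ × F) · n̂ dS = ∬_D (curl F)_z dA,

where D is the disk x^2 + y^2 ≤ 49.

Compute the curl of F = (0, 2x y^2, 2z):
    (∇ × F)_x = ∂F_z/∂y - ∂F_y/∂z = 0,
    (∇ × F)_y = ∂F_x/∂z - ∂F_z/∂x = 0,
    (∇ × F)_z = ∂F_y/∂x - ∂F_x/∂y = 2y^2.

On z = 0, (curl F)_z = 2y^2.

Convert to polar (x = r cos θ, y = r sin θ, dA = r dr dθ); the integrand becomes 2r^2sin(θ)^2, so

    ∬_D (curl F)_z dA = ∫_0^{2π} ∫_0^{7} (2r^2sin(θ)^2) · r dr dθ.

Inner (r from 0 to 7): 2401sin(θ)^2/2.
Outer (θ from 0 to 2π): 2401π/2.

Therefore ∮_C F · dr = 2401π/2.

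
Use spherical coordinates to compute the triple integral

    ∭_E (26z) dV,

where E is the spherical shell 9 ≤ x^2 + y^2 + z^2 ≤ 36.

In spherical coordinates, x = ρ sin(φ) cos(θ), y = ρ sin(φ) sin(θ), z = ρ cos(φ), and dV = ρ^2 sin(φ) dρ dφ dθ.

The integrand becomes 26ρ cos(φ), so

    ∭_E (26z) dV = ∫_{0}^{2π} ∫_{0}^{π} ∫_{3}^{6} (26ρ cos(φ)) · ρ^2 sin(φ) dρ dφ dθ.

Inner (ρ): 15795sin(2φ)/4.
Middle (φ): 0.
Outer (θ): 0.

Therefore the triple integral equals 0.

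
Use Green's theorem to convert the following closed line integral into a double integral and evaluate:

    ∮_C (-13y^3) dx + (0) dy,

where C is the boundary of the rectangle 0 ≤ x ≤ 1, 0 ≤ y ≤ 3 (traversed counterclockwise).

Green's theorem converts the closed line integral into a double integral over the enclosed region D:

    ∮_C P dx + Q dy = ∬_D (∂Q/∂x - ∂P/∂y) dA.

Here P = -13y^3, Q = 0, so

    ∂Q/∂x = 0,    ∂P/∂y = -39y^2,
    ∂Q/∂x - ∂P/∂y = 39y^2.

D is the region 0 ≤ x ≤ 1, 0 ≤ y ≤ 3. Evaluating the double integral:

    ∬_D (39y^2) dA = ∫_0^{1} ∫_0^{3} (39y^2) dy dx.

Inner (y from 0 to 3): 351.
Outer (x from 0 to 1): 351.

Therefore ∮_C P dx + Q dy = 351.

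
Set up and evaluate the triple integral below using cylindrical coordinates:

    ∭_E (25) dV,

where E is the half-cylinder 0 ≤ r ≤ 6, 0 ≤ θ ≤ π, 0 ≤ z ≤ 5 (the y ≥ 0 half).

In cylindrical coordinates, x = r cos(θ), y = r sin(θ), z = z, and dV = r dr dθ dz.

The integrand becomes 25, so

    ∭_E (25) dV = ∫_{0}^{π} ∫_{0}^{6} ∫_{0}^{5} (25) · r dz dr dθ.

Inner (z): 125r.
Middle (r from 0 to 6): 2250.
Outer (θ): 2250π.

Therefore the triple integral equals 2250π.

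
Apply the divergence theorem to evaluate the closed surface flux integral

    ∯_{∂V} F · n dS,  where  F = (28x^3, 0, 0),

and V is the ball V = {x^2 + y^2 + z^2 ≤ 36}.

By the divergence theorem,

    ∯_{∂V} F · n dS = ∭_V (∇ · F) dV.

Compute the divergence:
    ∇ · F = ∂F_x/∂x + ∂F_y/∂y + ∂F_z/∂z = 84x^2 + 0 + 0 = 84x^2.

In spherical coordinates, x = ρ sin(φ) cos(θ), y = ρ sin(φ) sin(θ), z = ρ cos(φ), dV = ρ^2 sin(φ) dρ dφ dθ, with 0 ≤ ρ ≤ 6, 0 ≤ φ ≤ π, 0 ≤ θ ≤ 2π.

The integrand, after substitution and multiplying by the volume element, becomes (84ρ^2sin(φ)^2cos(θ)^2) · ρ^2 sin(φ), so

    ∭_V (∇·F) dV = ∫_0^{2π} ∫_0^{π} ∫_0^{6} (84ρ^2sin(φ)^2cos(θ)^2) · ρ^2 sin(φ) dρ dφ dθ.

Inner (ρ from 0 to 6): 653184sin(φ)^3cos(θ)^2/5.
Middle (φ from 0 to π): 870912cos(θ)^2/5.
Outer (θ from 0 to 2π): 870912π/5.

Therefore ∯_{∂V} F · n dS = 870912π/5.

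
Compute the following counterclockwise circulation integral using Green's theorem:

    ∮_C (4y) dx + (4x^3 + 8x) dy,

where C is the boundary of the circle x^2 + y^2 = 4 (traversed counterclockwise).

Green's theorem converts the closed line integral into a double integral over the enclosed region D:

    ∮_C P dx + Q dy = ∬_D (∂Q/∂x - ∂P/∂y) dA.

Here P = 4y, Q = 4x^3 + 8x, so

    ∂Q/∂x = 12x^2 + 8,    ∂P/∂y = 4,
    ∂Q/∂x - ∂P/∂y = 12x^2 + 4.

D is the region x^2 + y^2 ≤ 4. Evaluating the double integral:

In polar coordinates (x = r cos θ, y = r sin θ, dA = r dr dθ) the integrand becomes 12r^2cos(θ)^2 + 4, so

    ∬_D (12x^2 + 4) dA = ∫_0^{2π} ∫_0^{2} (12r^2cos(θ)^2 + 4) · r dr dθ.

Inner (r from 0 to 2): 48cos(θ)^2 + 8.
Outer (θ from 0 to 2π): 64π.

Therefore ∮_C P dx + Q dy = 64π.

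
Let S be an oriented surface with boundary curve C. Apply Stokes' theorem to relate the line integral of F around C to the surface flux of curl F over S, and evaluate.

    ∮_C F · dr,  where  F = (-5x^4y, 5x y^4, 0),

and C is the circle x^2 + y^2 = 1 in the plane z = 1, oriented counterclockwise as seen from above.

Let S be the flat disk x^2 + y^2 ≤ 1 in the plane z = 1, with upward unit normal n̂ = ẑ. By Stokes' theorem,

    ∮_C F · dr = ∬_S (∇ × F) · n̂ dS = ∬_D (curl F)_z dA,

where D is the disk x^2 + y^2 ≤ 1.

Compute the curl of F = (-5x^4y, 5x y^4, 0):
    (∇ × F)_x = ∂F_z/∂y - ∂F_y/∂z = 0,
    (∇ × F)_y = ∂F_x/∂z - ∂F_z/∂x = 0,
    (∇ × F)_z = ∂F_y/∂x - ∂F_x/∂y = 5x^4 + 5y^4.

On z = 1, (curl F)_z = 5x^4 + 5y^4.

Convert to polar (x = r cos θ, y = r sin θ, dA = r dr dθ); the integrand becomes 5r^4(sin(θ)^4 + cos(θ)^4), so

    ∬_D (curl F)_z dA = ∫_0^{2π} ∫_0^{1} (5r^4(sin(θ)^4 + cos(θ)^4)) · r dr dθ.

Inner (r from 0 to 1): 5sin(θ)^4/6 + 5cos(θ)^4/6.
Outer (θ from 0 to 2π): 5π/4.

Therefore ∮_C F · dr = 5π/4.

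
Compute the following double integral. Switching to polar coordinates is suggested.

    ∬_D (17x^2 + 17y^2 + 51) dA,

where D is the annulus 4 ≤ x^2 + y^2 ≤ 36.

The region D is 2 ≤ r ≤ 6, 0 ≤ θ ≤ 2π in polar coordinates, where x = r cos(θ), y = r sin(θ), and dA = r dr dθ.

Under the substitution, the integrand becomes 17r^2 + 51, so

    ∬_D (17x^2 + 17y^2 + 51) dA = ∫_{0}^{2π} ∫_{2}^{6} (17r^2 + 51) · r dr dθ.

Inner integral (in r): ∫_{2}^{6} (17r^2 + 51) · r dr = 6256.

Outer integral (in θ): ∫_{0}^{2π} (6256) dθ = 12512π.

Therefore ∬_D (17x^2 + 17y^2 + 51) dA = 12512π.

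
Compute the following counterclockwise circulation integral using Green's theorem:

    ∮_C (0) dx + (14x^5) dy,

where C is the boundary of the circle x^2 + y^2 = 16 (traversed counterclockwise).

Green's theorem converts the closed line integral into a double integral over the enclosed region D:

    ∮_C P dx + Q dy = ∬_D (∂Q/∂x - ∂P/∂y) dA.

Here P = 0, Q = 14x^5, so

    ∂Q/∂x = 70x^4,    ∂P/∂y = 0,
    ∂Q/∂x - ∂P/∂y = 70x^4.

D is the region x^2 + y^2 ≤ 16. Evaluating the double integral:

In polar coordinates (x = r cos θ, y = r sin θ, dA = r dr dθ) the integrand becomes 70r^4cos(θ)^4, so

    ∬_D (70x^4) dA = ∫_0^{2π} ∫_0^{4} (70r^4cos(θ)^4) · r dr dθ.

Inner (r from 0 to 4): 143360cos(θ)^4/3.
Outer (θ from 0 to 2π): 35840π.

Therefore ∮_C P dx + Q dy = 35840π.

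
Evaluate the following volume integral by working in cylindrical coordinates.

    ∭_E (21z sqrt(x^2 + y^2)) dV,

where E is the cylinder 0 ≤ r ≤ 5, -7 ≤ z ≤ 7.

In cylindrical coordinates, x = r cos(θ), y = r sin(θ), z = z, and dV = r dr dθ dz.

The integrand becomes 21r z, so

    ∭_E (21z sqrt(x^2 + y^2)) dV = ∫_{0}^{2π} ∫_{0}^{5} ∫_{-7}^{7} (21r z) · r dz dr dθ.

Inner (z): 0.
Middle (r from 0 to 5): 0.
Outer (θ): 0.

Therefore the triple integral equals 0.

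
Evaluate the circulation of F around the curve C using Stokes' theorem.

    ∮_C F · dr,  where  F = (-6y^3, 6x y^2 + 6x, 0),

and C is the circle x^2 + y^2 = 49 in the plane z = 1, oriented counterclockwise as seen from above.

Let S be the flat disk x^2 + y^2 ≤ 49 in the plane z = 1, with upward unit normal n̂ = ẑ. By Stokes' theorem,

    ∮_C F · dr = ∬_S (∇ × F) · n̂ dS = ∬_D (curl F)_z dA,

where D is the disk x^2 + y^2 ≤ 49.

Compute the curl of F = (-6y^3, 6x y^2 + 6x, 0):
    (∇ × F)_x = ∂F_z/∂y - ∂F_y/∂z = 0,
    (∇ × F)_y = ∂F_x/∂z - ∂F_z/∂x = 0,
    (∇ × F)_z = ∂F_y/∂x - ∂F_x/∂y = 24y^2 + 6.

On z = 1, (curl F)_z = 24y^2 + 6.

Convert to polar (x = r cos θ, y = r sin θ, dA = r dr dθ); the integrand becomes 24r^2sin(θ)^2 + 6, so

    ∬_D (curl F)_z dA = ∫_0^{2π} ∫_0^{7} (24r^2sin(θ)^2 + 6) · r dr dθ.

Inner (r from 0 to 7): 14406sin(θ)^2 + 147.
Outer (θ from 0 to 2π): 14700π.

Therefore ∮_C F · dr = 14700π.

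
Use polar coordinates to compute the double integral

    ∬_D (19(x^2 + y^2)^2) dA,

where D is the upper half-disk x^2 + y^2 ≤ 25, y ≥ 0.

The region D is 0 ≤ r ≤ 5, 0 ≤ θ ≤ π in polar coordinates, where x = r cos(θ), y = r sin(θ), and dA = r dr dθ.

Under the substitution, the integrand becomes 19r^4, so

    ∬_D (19(x^2 + y^2)^2) dA = ∫_{0}^{π} ∫_{0}^{5} (19r^4) · r dr dθ.

Inner integral (in r): ∫_{0}^{5} (19r^4) · r dr = 296875/6.

Outer integral (in θ): ∫_{0}^{π} (296875/6) dθ = 296875π/6.

Therefore ∬_D (19(x^2 + y^2)^2) dA = 296875π/6.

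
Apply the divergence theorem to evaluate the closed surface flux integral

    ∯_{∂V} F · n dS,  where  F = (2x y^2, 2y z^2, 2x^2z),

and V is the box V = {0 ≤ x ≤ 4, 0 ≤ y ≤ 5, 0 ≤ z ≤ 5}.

By the divergence theorem,

    ∯_{∂V} F · n dS = ∭_V (∇ · F) dV.

Compute the divergence:
    ∇ · F = ∂F_x/∂x + ∂F_y/∂y + ∂F_z/∂z = 2y^2 + 2z^2 + 2x^2 = 2x^2 + 2y^2 + 2z^2.

V is a rectangular box, so dV = dx dy dz with 0 ≤ x ≤ 4, 0 ≤ y ≤ 5, 0 ≤ z ≤ 5.

Integrate (2x^2 + 2y^2 + 2z^2) over V as an iterated integral:

    ∭_V (∇·F) dV = ∫_0^{4} ∫_0^{5} ∫_0^{5} (2x^2 + 2y^2 + 2z^2) dz dy dx.

Inner (z from 0 to 5): 10x^2 + 10y^2 + 250/3.
Middle (y from 0 to 5): 50x^2 + 2500/3.
Outer (x from 0 to 4): 4400.

Therefore ∯_{∂V} F · n dS = 4400.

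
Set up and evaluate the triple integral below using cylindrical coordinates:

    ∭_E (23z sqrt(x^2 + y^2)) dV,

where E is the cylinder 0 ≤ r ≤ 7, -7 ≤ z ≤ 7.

In cylindrical coordinates, x = r cos(θ), y = r sin(θ), z = z, and dV = r dr dθ dz.

The integrand becomes 23r z, so

    ∭_E (23z sqrt(x^2 + y^2)) dV = ∫_{0}^{2π} ∫_{0}^{7} ∫_{-7}^{7} (23r z) · r dz dr dθ.

Inner (z): 0.
Middle (r from 0 to 7): 0.
Outer (θ): 0.

Therefore the triple integral equals 0.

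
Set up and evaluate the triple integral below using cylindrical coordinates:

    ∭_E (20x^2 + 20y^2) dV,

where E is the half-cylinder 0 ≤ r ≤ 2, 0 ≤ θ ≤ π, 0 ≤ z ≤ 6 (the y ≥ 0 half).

In cylindrical coordinates, x = r cos(θ), y = r sin(θ), z = z, and dV = r dr dθ dz.

The integrand becomes 20r^2, so

    ∭_E (20x^2 + 20y^2) dV = ∫_{0}^{π} ∫_{0}^{2} ∫_{0}^{6} (20r^2) · r dz dr dθ.

Inner (z): 120r^3.
Middle (r from 0 to 2): 480.
Outer (θ): 480π.

Therefore the triple integral equals 480π.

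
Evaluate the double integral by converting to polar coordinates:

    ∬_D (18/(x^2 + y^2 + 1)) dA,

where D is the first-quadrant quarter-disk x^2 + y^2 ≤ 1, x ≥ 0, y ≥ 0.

The region D is 0 ≤ r ≤ 1, 0 ≤ θ ≤ π/2 in polar coordinates, where x = r cos(θ), y = r sin(θ), and dA = r dr dθ.

Under the substitution, the integrand becomes 18/(r^2 + 1), so

    ∬_D (18/(x^2 + y^2 + 1)) dA = ∫_{0}^{π/2} ∫_{0}^{1} (18/(r^2 + 1)) · r dr dθ.

Inner integral (in r): ∫_{0}^{1} (18/(r^2 + 1)) · r dr = log(512).

Outer integral (in θ): ∫_{0}^{π/2} (log(512)) dθ = log(512^(π/2)).

Therefore ∬_D (18/(x^2 + y^2 + 1)) dA = log(512^(π/2)).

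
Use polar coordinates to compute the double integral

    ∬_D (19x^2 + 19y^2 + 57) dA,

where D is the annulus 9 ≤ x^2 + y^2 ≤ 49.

The region D is 3 ≤ r ≤ 7, 0 ≤ θ ≤ 2π in polar coordinates, where x = r cos(θ), y = r sin(θ), and dA = r dr dθ.

Under the substitution, the integrand becomes 19r^2 + 57, so

    ∬_D (19x^2 + 19y^2 + 57) dA = ∫_{0}^{2π} ∫_{3}^{7} (19r^2 + 57) · r dr dθ.

Inner integral (in r): ∫_{3}^{7} (19r^2 + 57) · r dr = 12160.

Outer integral (in θ): ∫_{0}^{2π} (12160) dθ = 24320π.

Therefore ∬_D (19x^2 + 19y^2 + 57) dA = 24320π.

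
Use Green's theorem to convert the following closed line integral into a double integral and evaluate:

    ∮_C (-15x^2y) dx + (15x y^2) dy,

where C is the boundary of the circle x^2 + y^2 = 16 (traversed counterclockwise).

Green's theorem converts the closed line integral into a double integral over the enclosed region D:

    ∮_C P dx + Q dy = ∬_D (∂Q/∂x - ∂P/∂y) dA.

Here P = -15x^2y, Q = 15x y^2, so

    ∂Q/∂x = 15y^2,    ∂P/∂y = -15x^2,
    ∂Q/∂x - ∂P/∂y = 15x^2 + 15y^2.

D is the region x^2 + y^2 ≤ 16. Evaluating the double integral:

In polar coordinates (x = r cos θ, y = r sin θ, dA = r dr dθ) the integrand becomes 15r^2, so

    ∬_D (15x^2 + 15y^2) dA = ∫_0^{2π} ∫_0^{4} (15r^2) · r dr dθ.

Inner (r from 0 to 4): 960.
Outer (θ from 0 to 2π): 1920π.

Therefore ∮_C P dx + Q dy = 1920π.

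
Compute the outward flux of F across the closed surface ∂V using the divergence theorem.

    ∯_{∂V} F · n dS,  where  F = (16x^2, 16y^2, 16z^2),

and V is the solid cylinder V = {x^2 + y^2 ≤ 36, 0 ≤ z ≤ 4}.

By the divergence theorem,

    ∯_{∂V} F · n dS = ∭_V (∇ · F) dV.

Compute the divergence:
    ∇ · F = ∂F_x/∂x + ∂F_y/∂y + ∂F_z/∂z = 32x + 32y + 32z.

In cylindrical coordinates, x = r cos(θ), y = r sin(θ), z = z, dV = r dr dθ dz, with 0 ≤ r ≤ 6, 0 ≤ θ ≤ 2π, 0 ≤ z ≤ 4.

The integrand, after substitution and multiplying by the volume element, becomes (32sqrt(2)r sin(θ + π/4) + 32z) · r, so

    ∭_V (∇·F) dV = ∫_0^{2π} ∫_0^{6} ∫_0^{4} (32sqrt(2)r sin(θ + π/4) + 32z) · r dz dr dθ.

Inner (z from 0 to 4): 128r (sqrt(2)r sin(θ + π/4) + 2).
Middle (r from 0 to 6): 9216sqrt(2)sin(θ + π/4) + 4608.
Outer (θ from 0 to 2π): 9216π.

Therefore ∯_{∂V} F · n dS = 9216π.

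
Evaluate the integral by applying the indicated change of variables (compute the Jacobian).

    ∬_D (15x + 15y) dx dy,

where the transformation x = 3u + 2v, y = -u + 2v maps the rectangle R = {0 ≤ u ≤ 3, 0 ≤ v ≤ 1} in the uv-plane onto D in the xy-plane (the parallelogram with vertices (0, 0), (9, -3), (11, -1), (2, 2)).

Compute the Jacobian determinant of (x, y) with respect to (u, v):

    ∂(x,y)/∂(u,v) = | 3  2 | = (3)(2) - (2)(-1) = 8.
                   | -1  2 |

Its absolute value is |J| = 8 (the area scaling factor).

Substituting x = 3u + 2v, y = -u + 2v into the integrand,

    15x + 15y → 30u + 60v,

so the integral becomes

    ∬_R (30u + 60v) · |J| du dv = ∫_0^3 ∫_0^1 (240u + 480v) dv du.

Inner (v): 240u + 240.
Outer (u): 1800.

Therefore ∬_D (15x + 15y) dx dy = 1800.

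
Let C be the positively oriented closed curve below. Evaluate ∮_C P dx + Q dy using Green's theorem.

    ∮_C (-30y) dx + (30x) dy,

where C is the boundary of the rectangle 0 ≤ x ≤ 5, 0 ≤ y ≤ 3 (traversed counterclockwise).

Green's theorem converts the closed line integral into a double integral over the enclosed region D:

    ∮_C P dx + Q dy = ∬_D (∂Q/∂x - ∂P/∂y) dA.

Here P = -30y, Q = 30x, so

    ∂Q/∂x = 30,    ∂P/∂y = -30,
    ∂Q/∂x - ∂P/∂y = 60.

D is the region 0 ≤ x ≤ 5, 0 ≤ y ≤ 3. Evaluating the double integral:

    ∬_D (60) dA = ∫_0^{5} ∫_0^{3} (60) dy dx.

Inner (y from 0 to 3): 180.
Outer (x from 0 to 5): 900.

Therefore ∮_C P dx + Q dy = 900.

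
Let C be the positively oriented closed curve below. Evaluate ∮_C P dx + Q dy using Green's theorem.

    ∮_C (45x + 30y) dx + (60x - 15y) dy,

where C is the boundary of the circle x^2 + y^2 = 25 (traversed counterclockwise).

Green's theorem converts the closed line integral into a double integral over the enclosed region D:

    ∮_C P dx + Q dy = ∬_D (∂Q/∂x - ∂P/∂y) dA.

Here P = 45x + 30y, Q = 60x - 15y, so

    ∂Q/∂x = 60,    ∂P/∂y = 30,
    ∂Q/∂x - ∂P/∂y = 30.

D is the region x^2 + y^2 ≤ 25. Evaluating the double integral:

In polar coordinates (x = r cos θ, y = r sin θ, dA = r dr dθ) the integrand becomes 30, so

    ∬_D (30) dA = ∫_0^{2π} ∫_0^{5} (30) · r dr dθ.

Inner (r from 0 to 5): 375.
Outer (θ from 0 to 2π): 750π.

Therefore ∮_C P dx + Q dy = 750π.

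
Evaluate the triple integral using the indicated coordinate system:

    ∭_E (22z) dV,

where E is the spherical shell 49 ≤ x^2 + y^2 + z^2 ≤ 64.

In spherical coordinates, x = ρ sin(φ) cos(θ), y = ρ sin(φ) sin(θ), z = ρ cos(φ), and dV = ρ^2 sin(φ) dρ dφ dθ.

The integrand becomes 22ρ cos(φ), so

    ∭_E (22z) dV = ∫_{0}^{2π} ∫_{0}^{π} ∫_{7}^{8} (22ρ cos(φ)) · ρ^2 sin(φ) dρ dφ dθ.

Inner (ρ): 18645sin(2φ)/4.
Middle (φ): 0.
Outer (θ): 0.

Therefore the triple integral equals 0.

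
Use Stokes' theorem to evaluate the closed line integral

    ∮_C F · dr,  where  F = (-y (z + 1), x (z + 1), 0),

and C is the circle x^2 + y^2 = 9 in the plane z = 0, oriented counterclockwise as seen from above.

Let S be the flat disk x^2 + y^2 ≤ 9 in the plane z = 0, with upward unit normal n̂ = ẑ. By Stokes' theorem,

    ∮_C F · dr = ∬_S (∇ × F) · n̂ dS = ∬_D (curl F)_z dA,

where D is the disk x^2 + y^2 ≤ 9.

Compute the curl of F = (-y (z + 1), x (z + 1), 0):
    (∇ × F)_x = ∂F_z/∂y - ∂F_y/∂z = -x,
    (∇ × F)_y = ∂F_x/∂z - ∂F_z/∂x = -y,
    (∇ × F)_z = ∂F_y/∂x - ∂F_x/∂y = 2z + 2.

On z = 0, (curl F)_z = 2.

Convert to polar (x = r cos θ, y = r sin θ, dA = r dr dθ); the integrand becomes 2, so

    ∬_D (curl F)_z dA = ∫_0^{2π} ∫_0^{3} (2) · r dr dθ.

Inner (r from 0 to 3): 9.
Outer (θ from 0 to 2π): 18π.

Therefore ∮_C F · dr = 18π.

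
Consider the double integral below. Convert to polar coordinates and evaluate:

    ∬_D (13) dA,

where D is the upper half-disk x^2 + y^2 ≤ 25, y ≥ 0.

The region D is 0 ≤ r ≤ 5, 0 ≤ θ ≤ π in polar coordinates, where x = r cos(θ), y = r sin(θ), and dA = r dr dθ.

Under the substitution, the integrand becomes 13, so

    ∬_D (13) dA = ∫_{0}^{π} ∫_{0}^{5} (13) · r dr dθ.

Inner integral (in r): ∫_{0}^{5} (13) · r dr = 325/2.

Outer integral (in θ): ∫_{0}^{π} (325/2) dθ = 325π/2.

Therefore ∬_D (13) dA = 325π/2.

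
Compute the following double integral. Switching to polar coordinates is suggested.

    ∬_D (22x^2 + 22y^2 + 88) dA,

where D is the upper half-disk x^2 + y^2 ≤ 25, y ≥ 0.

The region D is 0 ≤ r ≤ 5, 0 ≤ θ ≤ π in polar coordinates, where x = r cos(θ), y = r sin(θ), and dA = r dr dθ.

Under the substitution, the integrand becomes 22r^2 + 88, so

    ∬_D (22x^2 + 22y^2 + 88) dA = ∫_{0}^{π} ∫_{0}^{5} (22r^2 + 88) · r dr dθ.

Inner integral (in r): ∫_{0}^{5} (22r^2 + 88) · r dr = 9075/2.

Outer integral (in θ): ∫_{0}^{π} (9075/2) dθ = 9075π/2.

Therefore ∬_D (22x^2 + 22y^2 + 88) dA = 9075π/2.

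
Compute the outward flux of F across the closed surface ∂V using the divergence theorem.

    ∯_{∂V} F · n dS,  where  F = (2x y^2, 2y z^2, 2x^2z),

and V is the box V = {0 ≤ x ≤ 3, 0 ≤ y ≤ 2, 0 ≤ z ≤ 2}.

By the divergence theorem,

    ∯_{∂V} F · n dS = ∭_V (∇ · F) dV.

Compute the divergence:
    ∇ · F = ∂F_x/∂x + ∂F_y/∂y + ∂F_z/∂z = 2y^2 + 2z^2 + 2x^2 = 2x^2 + 2y^2 + 2z^2.

V is a rectangular box, so dV = dx dy dz with 0 ≤ x ≤ 3, 0 ≤ y ≤ 2, 0 ≤ z ≤ 2.

Integrate (2x^2 + 2y^2 + 2z^2) over V as an iterated integral:

    ∭_V (∇·F) dV = ∫_0^{3} ∫_0^{2} ∫_0^{2} (2x^2 + 2y^2 + 2z^2) dz dy dx.

Inner (z from 0 to 2): 4x^2 + 4y^2 + 16/3.
Middle (y from 0 to 2): 8x^2 + 64/3.
Outer (x from 0 to 3): 136.

Therefore ∯_{∂V} F · n dS = 136.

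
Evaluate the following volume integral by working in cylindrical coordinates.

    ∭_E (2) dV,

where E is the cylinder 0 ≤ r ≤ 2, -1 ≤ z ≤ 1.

In cylindrical coordinates, x = r cos(θ), y = r sin(θ), z = z, and dV = r dr dθ dz.

The integrand becomes 2, so

    ∭_E (2) dV = ∫_{0}^{2π} ∫_{0}^{2} ∫_{-1}^{1} (2) · r dz dr dθ.

Inner (z): 4r.
Middle (r from 0 to 2): 8.
Outer (θ): 16π.

Therefore the triple integral equals 16π.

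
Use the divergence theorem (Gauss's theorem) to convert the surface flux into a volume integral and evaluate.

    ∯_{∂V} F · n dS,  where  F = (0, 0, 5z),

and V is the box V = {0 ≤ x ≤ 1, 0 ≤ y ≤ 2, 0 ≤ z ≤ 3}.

By the divergence theorem,

    ∯_{∂V} F · n dS = ∭_V (∇ · F) dV.

Compute the divergence:
    ∇ · F = ∂F_x/∂x + ∂F_y/∂y + ∂F_z/∂z = 0 + 0 + 5 = 5.

V is a rectangular box, so dV = dx dy dz with 0 ≤ x ≤ 1, 0 ≤ y ≤ 2, 0 ≤ z ≤ 3.

Integrate (5) over V as an iterated integral:

    ∭_V (∇·F) dV = ∫_0^{1} ∫_0^{2} ∫_0^{3} (5) dz dy dx.

Inner (z from 0 to 3): 15.
Middle (y from 0 to 2): 30.
Outer (x from 0 to 1): 30.

Therefore ∯_{∂V} F · n dS = 30.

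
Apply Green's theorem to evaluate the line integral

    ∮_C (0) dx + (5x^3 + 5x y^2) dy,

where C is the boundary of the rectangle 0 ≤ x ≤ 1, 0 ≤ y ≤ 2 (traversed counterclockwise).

Green's theorem converts the closed line integral into a double integral over the enclosed region D:

    ∮_C P dx + Q dy = ∬_D (∂Q/∂x - ∂P/∂y) dA.

Here P = 0, Q = 5x^3 + 5x y^2, so

    ∂Q/∂x = 15x^2 + 5y^2,    ∂P/∂y = 0,
    ∂Q/∂x - ∂P/∂y = 15x^2 + 5y^2.

D is the region 0 ≤ x ≤ 1, 0 ≤ y ≤ 2. Evaluating the double integral:

    ∬_D (15x^2 + 5y^2) dA = ∫_0^{1} ∫_0^{2} (15x^2 + 5y^2) dy dx.

Inner (y from 0 to 2): 30x^2 + 40/3.
Outer (x from 0 to 1): 70/3.

Therefore ∮_C P dx + Q dy = 70/3.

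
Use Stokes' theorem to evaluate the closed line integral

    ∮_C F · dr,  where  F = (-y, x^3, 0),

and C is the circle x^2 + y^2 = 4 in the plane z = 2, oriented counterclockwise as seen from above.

Let S be the flat disk x^2 + y^2 ≤ 4 in the plane z = 2, with upward unit normal n̂ = ẑ. By Stokes' theorem,

    ∮_C F · dr = ∬_S (∇ × F) · n̂ dS = ∬_D (curl F)_z dA,

where D is the disk x^2 + y^2 ≤ 4.

Compute the curl of F = (-y, x^3, 0):
    (∇ × F)_x = ∂F_z/∂y - ∂F_y/∂z = 0,
    (∇ × F)_y = ∂F_x/∂z - ∂F_z/∂x = 0,
    (∇ × F)_z = ∂F_y/∂x - ∂F_x/∂y = 3x^2 + 1.

On z = 2, (curl F)_z = 3x^2 + 1.

Convert to polar (x = r cos θ, y = r sin θ, dA = r dr dθ); the integrand becomes 3r^2cos(θ)^2 + 1, so

    ∬_D (curl F)_z dA = ∫_0^{2π} ∫_0^{2} (3r^2cos(θ)^2 + 1) · r dr dθ.

Inner (r from 0 to 2): 12cos(θ)^2 + 2.
Outer (θ from 0 to 2π): 16π.

Therefore ∮_C F · dr = 16π.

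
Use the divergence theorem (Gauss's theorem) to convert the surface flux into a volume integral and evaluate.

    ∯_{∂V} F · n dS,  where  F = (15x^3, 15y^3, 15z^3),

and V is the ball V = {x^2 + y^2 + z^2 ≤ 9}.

By the divergence theorem,

    ∯_{∂V} F · n dS = ∭_V (∇ · F) dV.

Compute the divergence:
    ∇ · F = ∂F_x/∂x + ∂F_y/∂y + ∂F_z/∂z = 45x^2 + 45y^2 + 45z^2.

In spherical coordinates, x = ρ sin(φ) cos(θ), y = ρ sin(φ) sin(θ), z = ρ cos(φ), dV = ρ^2 sin(φ) dρ dφ dθ, with 0 ≤ ρ ≤ 3, 0 ≤ φ ≤ π, 0 ≤ θ ≤ 2π.

The integrand, after substitution and multiplying by the volume element, becomes (45ρ^2) · ρ^2 sin(φ), so

    ∭_V (∇·F) dV = ∫_0^{2π} ∫_0^{π} ∫_0^{3} (45ρ^2) · ρ^2 sin(φ) dρ dφ dθ.

Inner (ρ from 0 to 3): 2187sin(φ).
Middle (φ from 0 to π): 4374.
Outer (θ from 0 to 2π): 8748π.

Therefore ∯_{∂V} F · n dS = 8748π.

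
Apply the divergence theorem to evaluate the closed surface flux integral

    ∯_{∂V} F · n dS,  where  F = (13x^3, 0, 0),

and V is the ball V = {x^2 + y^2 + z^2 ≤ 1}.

By the divergence theorem,

    ∯_{∂V} F · n dS = ∭_V (∇ · F) dV.

Compute the divergence:
    ∇ · F = ∂F_x/∂x + ∂F_y/∂y + ∂F_z/∂z = 39x^2 + 0 + 0 = 39x^2.

In spherical coordinates, x = ρ sin(φ) cos(θ), y = ρ sin(φ) sin(θ), z = ρ cos(φ), dV = ρ^2 sin(φ) dρ dφ dθ, with 0 ≤ ρ ≤ 1, 0 ≤ φ ≤ π, 0 ≤ θ ≤ 2π.

The integrand, after substitution and multiplying by the volume element, becomes (39ρ^2sin(φ)^2cos(θ)^2) · ρ^2 sin(φ), so

    ∭_V (∇·F) dV = ∫_0^{2π} ∫_0^{π} ∫_0^{1} (39ρ^2sin(φ)^2cos(θ)^2) · ρ^2 sin(φ) dρ dφ dθ.

Inner (ρ from 0 to 1): 39sin(φ)^3cos(θ)^2/5.
Middle (φ from 0 to π): 52cos(θ)^2/5.
Outer (θ from 0 to 2π): 52π/5.

Therefore ∯_{∂V} F · n dS = 52π/5.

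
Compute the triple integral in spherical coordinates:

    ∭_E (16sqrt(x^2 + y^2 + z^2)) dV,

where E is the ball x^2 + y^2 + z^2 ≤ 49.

In spherical coordinates, x = ρ sin(φ) cos(θ), y = ρ sin(φ) sin(θ), z = ρ cos(φ), and dV = ρ^2 sin(φ) dρ dφ dθ.

The integrand becomes 16ρ, so

    ∭_E (16sqrt(x^2 + y^2 + z^2)) dV = ∫_{0}^{2π} ∫_{0}^{π} ∫_{0}^{7} (16ρ) · ρ^2 sin(φ) dρ dφ dθ.

Inner (ρ): 9604sin(φ).
Middle (φ): 19208.
Outer (θ): 38416π.

Therefore the triple integral equals 38416π.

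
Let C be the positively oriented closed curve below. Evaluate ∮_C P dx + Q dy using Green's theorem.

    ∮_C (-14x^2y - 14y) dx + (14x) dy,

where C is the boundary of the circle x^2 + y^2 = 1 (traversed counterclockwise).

Green's theorem converts the closed line integral into a double integral over the enclosed region D:

    ∮_C P dx + Q dy = ∬_D (∂Q/∂x - ∂P/∂y) dA.

Here P = -14x^2y - 14y, Q = 14x, so

    ∂Q/∂x = 14,    ∂P/∂y = -14x^2 - 14,
    ∂Q/∂x - ∂P/∂y = 14x^2 + 28.

D is the region x^2 + y^2 ≤ 1. Evaluating the double integral:

In polar coordinates (x = r cos θ, y = r sin θ, dA = r dr dθ) the integrand becomes 14r^2cos(θ)^2 + 28, so

    ∬_D (14x^2 + 28) dA = ∫_0^{2π} ∫_0^{1} (14r^2cos(θ)^2 + 28) · r dr dθ.

Inner (r from 0 to 1): 7cos(θ)^2/2 + 14.
Outer (θ from 0 to 2π): 63π/2.

Therefore ∮_C P dx + Q dy = 63π/2.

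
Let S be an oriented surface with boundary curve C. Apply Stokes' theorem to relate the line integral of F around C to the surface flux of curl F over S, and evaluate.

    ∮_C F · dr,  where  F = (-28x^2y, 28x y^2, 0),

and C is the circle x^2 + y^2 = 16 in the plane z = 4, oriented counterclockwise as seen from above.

Let S be the flat disk x^2 + y^2 ≤ 16 in the plane z = 4, with upward unit normal n̂ = ẑ. By Stokes' theorem,

    ∮_C F · dr = ∬_S (∇ × F) · n̂ dS = ∬_D (curl F)_z dA,

where D is the disk x^2 + y^2 ≤ 16.

Compute the curl of F = (-28x^2y, 28x y^2, 0):
    (∇ × F)_x = ∂F_z/∂y - ∂F_y/∂z = 0,
    (∇ × F)_y = ∂F_x/∂z - ∂F_z/∂x = 0,
    (∇ × F)_z = ∂F_y/∂x - ∂F_x/∂y = 28x^2 + 28y^2.

On z = 4, (curl F)_z = 28x^2 + 28y^2.

Convert to polar (x = r cos θ, y = r sin θ, dA = r dr dθ); the integrand becomes 28r^2, so

    ∬_D (curl F)_z dA = ∫_0^{2π} ∫_0^{4} (28r^2) · r dr dθ.

Inner (r from 0 to 4): 1792.
Outer (θ from 0 to 2π): 3584π.

Therefore ∮_C F · dr = 3584π.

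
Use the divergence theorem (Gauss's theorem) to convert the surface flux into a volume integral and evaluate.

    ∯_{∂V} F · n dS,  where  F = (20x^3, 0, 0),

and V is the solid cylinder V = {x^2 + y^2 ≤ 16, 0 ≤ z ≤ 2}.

By the divergence theorem,

    ∯_{∂V} F · n dS = ∭_V (∇ · F) dV.

Compute the divergence:
    ∇ · F = ∂F_x/∂x + ∂F_y/∂y + ∂F_z/∂z = 60x^2 + 0 + 0 = 60x^2.

In cylindrical coordinates, x = r cos(θ), y = r sin(θ), z = z, dV = r dr dθ dz, with 0 ≤ r ≤ 4, 0 ≤ θ ≤ 2π, 0 ≤ z ≤ 2.

The integrand, after substitution and multiplying by the volume element, becomes (60r^2cos(θ)^2) · r, so

    ∭_V (∇·F) dV = ∫_0^{2π} ∫_0^{4} ∫_0^{2} (60r^2cos(θ)^2) · r dz dr dθ.

Inner (z from 0 to 2): 120r^3cos(θ)^2.
Middle (r from 0 to 4): 7680cos(θ)^2.
Outer (θ from 0 to 2π): 7680π.

Therefore ∯_{∂V} F · n dS = 7680π.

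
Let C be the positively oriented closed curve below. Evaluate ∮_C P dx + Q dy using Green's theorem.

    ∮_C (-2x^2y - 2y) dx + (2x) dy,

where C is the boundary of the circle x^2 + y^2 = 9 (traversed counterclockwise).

Green's theorem converts the closed line integral into a double integral over the enclosed region D:

    ∮_C P dx + Q dy = ∬_D (∂Q/∂x - ∂P/∂y) dA.

Here P = -2x^2y - 2y, Q = 2x, so

    ∂Q/∂x = 2,    ∂P/∂y = -2x^2 - 2,
    ∂Q/∂x - ∂P/∂y = 2x^2 + 4.

D is the region x^2 + y^2 ≤ 9. Evaluating the double integral:

In polar coordinates (x = r cos θ, y = r sin θ, dA = r dr dθ) the integrand becomes 2r^2cos(θ)^2 + 4, so

    ∬_D (2x^2 + 4) dA = ∫_0^{2π} ∫_0^{3} (2r^2cos(θ)^2 + 4) · r dr dθ.

Inner (r from 0 to 3): 81cos(θ)^2/2 + 18.
Outer (θ from 0 to 2π): 153π/2.

Therefore ∮_C P dx + Q dy = 153π/2.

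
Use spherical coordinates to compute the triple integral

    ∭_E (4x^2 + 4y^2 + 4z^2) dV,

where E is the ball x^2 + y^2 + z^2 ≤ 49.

In spherical coordinates, x = ρ sin(φ) cos(θ), y = ρ sin(φ) sin(θ), z = ρ cos(φ), and dV = ρ^2 sin(φ) dρ dφ dθ.

The integrand becomes 4ρ^2, so

    ∭_E (4x^2 + 4y^2 + 4z^2) dV = ∫_{0}^{2π} ∫_{0}^{π} ∫_{0}^{7} (4ρ^2) · ρ^2 sin(φ) dρ dφ dθ.

Inner (ρ): 67228sin(φ)/5.
Middle (φ): 134456/5.
Outer (θ): 268912π/5.

Therefore the triple integral equals 268912π/5.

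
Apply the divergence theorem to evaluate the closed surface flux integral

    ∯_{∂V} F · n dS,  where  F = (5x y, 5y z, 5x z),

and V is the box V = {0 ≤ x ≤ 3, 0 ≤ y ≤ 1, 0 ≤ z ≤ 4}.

By the divergence theorem,

    ∯_{∂V} F · n dS = ∭_V (∇ · F) dV.

Compute the divergence:
    ∇ · F = ∂F_x/∂x + ∂F_y/∂y + ∂F_z/∂z = 5y + 5z + 5x = 5x + 5y + 5z.

V is a rectangular box, so dV = dx dy dz with 0 ≤ x ≤ 3, 0 ≤ y ≤ 1, 0 ≤ z ≤ 4.

Integrate (5x + 5y + 5z) over V as an iterated integral:

    ∭_V (∇·F) dV = ∫_0^{3} ∫_0^{1} ∫_0^{4} (5x + 5y + 5z) dz dy dx.

Inner (z from 0 to 4): 20x + 20y + 40.
Middle (y from 0 to 1): 20x + 50.
Outer (x from 0 to 3): 240.

Therefore ∯_{∂V} F · n dS = 240.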